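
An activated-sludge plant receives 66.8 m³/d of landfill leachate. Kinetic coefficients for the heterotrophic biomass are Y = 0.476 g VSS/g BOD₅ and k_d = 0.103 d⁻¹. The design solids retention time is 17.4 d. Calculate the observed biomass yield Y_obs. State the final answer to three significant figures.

Y_obs = Y / (1 + k_d θ_c) = 0.476 / (1 + 0.103 × 17.4) = 0.476 / 2.792 = 0.1705.

Y_obs ≈ 0.170 g VSS/g BOD₅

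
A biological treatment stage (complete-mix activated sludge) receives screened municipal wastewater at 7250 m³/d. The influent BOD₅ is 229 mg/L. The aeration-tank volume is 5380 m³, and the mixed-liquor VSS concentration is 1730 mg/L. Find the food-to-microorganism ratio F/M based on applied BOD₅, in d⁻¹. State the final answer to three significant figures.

F/M ≈ 0.178 d⁻¹

Food-to-microorganism ratio F/M = Q S₀ / (V X) = 7250 × 229 / (5380 × 1730) = 0.1784 d⁻¹.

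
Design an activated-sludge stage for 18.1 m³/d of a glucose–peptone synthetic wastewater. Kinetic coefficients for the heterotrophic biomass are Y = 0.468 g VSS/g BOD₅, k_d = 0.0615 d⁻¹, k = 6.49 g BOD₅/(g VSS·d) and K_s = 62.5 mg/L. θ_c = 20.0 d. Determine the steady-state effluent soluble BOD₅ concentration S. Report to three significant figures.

From the Monod/SRT balance for a CMAS, S = K_s·(1+k_d θ_c)/[θ_c·(Y k − k_d) − 1] = 62.5 × (1 + 0.0615 × 20.0) / [20.0 × (0.468 × 6.49 − 0.0615) − 1] = 139.4 / 58.52 = 2.382 mg/L.

S ≈ 2.38 mg/L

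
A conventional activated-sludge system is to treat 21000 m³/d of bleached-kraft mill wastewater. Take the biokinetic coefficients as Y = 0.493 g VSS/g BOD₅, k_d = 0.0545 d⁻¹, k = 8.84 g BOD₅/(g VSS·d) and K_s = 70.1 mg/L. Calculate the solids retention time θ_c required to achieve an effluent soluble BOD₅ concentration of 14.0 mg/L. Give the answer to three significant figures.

At the target effluent, Y k S/(K_s+S) = 0.493×8.84×14.0/84.10 = 0.7255 d⁻¹.
θ_c = 1/(μ − k_d) = 1/(0.7255 − 0.0545) = 1/0.6710 = 1.490 d.

θ_c ≈ 1.49 d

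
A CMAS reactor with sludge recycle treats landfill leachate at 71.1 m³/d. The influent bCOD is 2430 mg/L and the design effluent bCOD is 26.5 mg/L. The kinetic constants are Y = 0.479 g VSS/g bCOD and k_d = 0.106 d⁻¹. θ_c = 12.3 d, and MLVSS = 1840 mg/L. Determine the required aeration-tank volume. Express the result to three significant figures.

Steady-state biomass mass balance: V·X·(1 + k_d·θ_c) = Y·Q·(S₀ − S)·θ_c, so V = 0.479 × 71.1 × (2430 − 26.5) × 12.3 / [1840 × (1 + 0.106 × 12.3)] = 1.01×10^6 / 4239 = 237.5 m³.

V ≈ 238 m³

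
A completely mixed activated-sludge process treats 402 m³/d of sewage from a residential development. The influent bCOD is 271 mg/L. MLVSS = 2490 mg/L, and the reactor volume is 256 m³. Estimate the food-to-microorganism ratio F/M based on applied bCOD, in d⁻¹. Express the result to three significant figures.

F/M = applied load / biomass = Q·S₀/(V·X) = 402 × 271 / (256.0 × 2490) = 0.1709 d⁻¹.

F/M ≈ 0.171 d⁻¹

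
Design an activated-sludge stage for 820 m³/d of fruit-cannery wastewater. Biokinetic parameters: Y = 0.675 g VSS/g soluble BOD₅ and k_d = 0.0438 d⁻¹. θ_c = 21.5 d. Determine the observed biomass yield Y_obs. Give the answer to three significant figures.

Y_obs = Y / (1 + k_d θ_c) = 0.675 / (1 + 0.0438 × 21.5) = 0.675 / 1.942 = 0.3476.

Y_obs ≈ 0.348 g VSS/g soluble BOD₅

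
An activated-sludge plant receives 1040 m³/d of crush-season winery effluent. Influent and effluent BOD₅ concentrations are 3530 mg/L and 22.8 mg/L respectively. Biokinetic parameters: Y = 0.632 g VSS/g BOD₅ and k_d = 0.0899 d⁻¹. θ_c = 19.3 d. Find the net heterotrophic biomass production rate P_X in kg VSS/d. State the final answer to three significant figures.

P_X ≈ 843 kg VSS/d

Y_obs = Y / (1 + k_d θ_c) = 0.632 / (1 + 0.0899 × 19.3) = 0.632 / 2.735 = 0.2311.
ΔS = 3530 − 22.8 = 3507 mg/L, so the substrate removal rate is 1040 × 3507/1000 = 3647 kg BOD₅/d.
Net biomass production P_X = Y_obs × Q·(S₀ − S) = 0.2311 × 3647 = 842.8 kg VSS/d.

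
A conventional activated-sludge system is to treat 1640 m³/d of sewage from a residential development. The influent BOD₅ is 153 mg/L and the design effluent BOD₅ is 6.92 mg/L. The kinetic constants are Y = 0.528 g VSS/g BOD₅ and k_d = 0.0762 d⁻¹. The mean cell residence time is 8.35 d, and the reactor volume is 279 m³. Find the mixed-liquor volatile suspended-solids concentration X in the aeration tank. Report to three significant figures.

Solving the biomass balance for X: X = Y Q (S₀−S) θ_c / [V (1+k_d θ_c)] = 0.528 × 1640 × (153 − 6.92) × 8.35 / [279 × (1 + 0.0762 × 8.35)] = 2314 mg/L.

X ≈ 2310 mg/L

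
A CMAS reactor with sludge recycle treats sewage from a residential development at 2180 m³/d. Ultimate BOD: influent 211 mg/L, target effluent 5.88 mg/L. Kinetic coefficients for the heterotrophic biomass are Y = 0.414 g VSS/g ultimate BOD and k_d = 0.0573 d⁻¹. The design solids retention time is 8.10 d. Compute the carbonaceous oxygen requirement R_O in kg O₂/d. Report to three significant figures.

The observed yield is Y_obs = Y/(1 + k_d·θ_c) = 0.414 / (1 + 0.0573 × 8.10) = 0.414 / 1.464 = 0.2828 g VSS per g ultimate BOD removed.
Substrate removed = Q·(S₀ − S) = 2180 m³/d × (211 − 5.88) g/m³ = 4.47×10^5 g/d = 447.2 kg/d.
Net sludge production P_X = 0.2828 × 447.2 = 126.4 kg VSS/d.
R_O = Q·ΔS − 1.42 P_X = 447.2 − 179.5 = 267.6 kg O₂/d.

R_O ≈ 268 kg O₂/d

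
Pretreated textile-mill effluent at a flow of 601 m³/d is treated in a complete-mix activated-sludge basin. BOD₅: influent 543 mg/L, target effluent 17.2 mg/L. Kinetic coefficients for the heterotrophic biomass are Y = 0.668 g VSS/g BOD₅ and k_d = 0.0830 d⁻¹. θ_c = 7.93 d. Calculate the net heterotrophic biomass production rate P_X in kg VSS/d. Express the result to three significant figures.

P_X ≈ 127 kg VSS/d

Y_obs = Y / (1 + k_d θ_c) = 0.668 / (1 + 0.0830 × 7.93) = 0.668 / 1.658 = 0.4028.
Mass of BOD₅ removed per day: Q(S₀ − S) = 601 × 525.8 g/m³ = 316.0 kg/d.
Net biomass production P_X = Y_obs × Q·(S₀ − S) = 0.4028 × 316.0 = 127.3 kg VSS/d.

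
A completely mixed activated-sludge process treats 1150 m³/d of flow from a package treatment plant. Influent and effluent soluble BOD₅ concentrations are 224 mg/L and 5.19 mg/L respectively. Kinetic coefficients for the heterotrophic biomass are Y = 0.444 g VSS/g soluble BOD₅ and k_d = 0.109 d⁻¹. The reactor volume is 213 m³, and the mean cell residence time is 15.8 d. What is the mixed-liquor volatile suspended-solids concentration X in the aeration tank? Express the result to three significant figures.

From V·X·(1 + k_d·θ_c) = Y·Q·(S₀ − S)·θ_c: X = 0.444 × 1150 × (224 − 5.19) × 15.8 / [213 × (1 + 0.109 × 15.8)] = 3044 mg/L.

X ≈ 3040 mg/L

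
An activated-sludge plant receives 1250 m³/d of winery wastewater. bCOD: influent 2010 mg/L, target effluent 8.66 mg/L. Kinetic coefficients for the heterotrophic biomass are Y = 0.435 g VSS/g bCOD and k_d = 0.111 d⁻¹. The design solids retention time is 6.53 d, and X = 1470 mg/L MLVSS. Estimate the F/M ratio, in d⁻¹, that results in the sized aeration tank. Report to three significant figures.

F/M ≈ 0.610 d⁻¹

From the SRT design equation V = Y Q (S₀−S) θ_c / [X (1 + k_d θ_c)] = 0.435 × 1250 × (2010 − 8.66) × 6.53 / [1470 × (1 + 0.111 × 6.53)] = 7.11×10^6 / 2536 = 2803 m³.
F/M = applied load / biomass = Q·S₀/(V·X) = 1250 × 2010 / (2803 × 1470) = 0.6098 d⁻¹.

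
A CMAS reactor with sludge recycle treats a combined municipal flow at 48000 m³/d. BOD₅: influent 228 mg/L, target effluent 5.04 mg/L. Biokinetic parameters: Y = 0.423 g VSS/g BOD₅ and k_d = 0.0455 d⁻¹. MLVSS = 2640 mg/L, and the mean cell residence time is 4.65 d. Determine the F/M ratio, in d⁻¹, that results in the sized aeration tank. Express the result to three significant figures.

F/M ≈ 0.630 d⁻¹

Rearranging the biomass balance for a CMAS with decay, V = Y·Q·ΔS·θ_c / [X·(1+k_d θ_c)] = 0.423 × 48000 × (228 − 5.04) × 4.65 / [2640 × (1 + 0.0455 × 4.65)] = 2.11×10^7 / 3199 = 6581 m³.
Food-to-microorganism ratio F/M = Q S₀ / (V X) = 48000 × 228 / (6581 × 2640) = 0.6299 d⁻¹.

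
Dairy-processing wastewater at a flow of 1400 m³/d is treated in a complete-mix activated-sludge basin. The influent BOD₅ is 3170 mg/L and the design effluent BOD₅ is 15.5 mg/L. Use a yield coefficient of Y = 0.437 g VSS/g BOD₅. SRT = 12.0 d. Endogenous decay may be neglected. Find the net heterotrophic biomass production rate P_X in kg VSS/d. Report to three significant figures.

With endogenous decay neglected, the observed yield equals the true yield: Y_obs = Y = 0.437 g VSS/g BOD₅.
Mass of BOD₅ removed per day: Q(S₀ − S) = 1400 × 3154 g/m³ = 4416 kg/d.
Biomass produced: P_X = Y_obs·Q·ΔS = 0.4370 × 4416 ≈ 1930 kg VSS/d.

P_X ≈ 1930 kg VSS/d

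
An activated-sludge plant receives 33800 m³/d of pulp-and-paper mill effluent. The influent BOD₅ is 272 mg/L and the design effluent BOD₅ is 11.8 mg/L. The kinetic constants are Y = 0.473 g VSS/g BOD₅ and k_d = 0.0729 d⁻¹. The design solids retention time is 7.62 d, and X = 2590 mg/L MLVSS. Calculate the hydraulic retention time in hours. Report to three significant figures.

τ ≈ 5.59 h

Rearranging the biomass balance for a CMAS with decay, V = Y·Q·ΔS·θ_c / [X·(1+k_d θ_c)] = 0.473 × 33800 × (272 − 11.8) × 7.62 / [2590 × (1 + 0.0729 × 7.62)] = 3.17×10^7 / 4029 = 7868 m³.
Hydraulic retention time τ = V/Q = 7868 / 33800 = 0.2328 d = 5.587 h.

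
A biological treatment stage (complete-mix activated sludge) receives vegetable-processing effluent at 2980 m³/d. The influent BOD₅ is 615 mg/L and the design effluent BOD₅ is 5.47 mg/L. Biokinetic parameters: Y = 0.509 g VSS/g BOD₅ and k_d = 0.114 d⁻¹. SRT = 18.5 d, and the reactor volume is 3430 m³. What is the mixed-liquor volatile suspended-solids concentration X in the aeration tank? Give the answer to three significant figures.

X ≈ 1600 mg/L

X = Y·Q·ΔS·θ_c / [V·(1 + k_d θ_c)] = 0.509 × 2980 × (615 − 5.47) × 18.5 / [3430 × (1 + 0.114 × 18.5)] = 1604 mg/L.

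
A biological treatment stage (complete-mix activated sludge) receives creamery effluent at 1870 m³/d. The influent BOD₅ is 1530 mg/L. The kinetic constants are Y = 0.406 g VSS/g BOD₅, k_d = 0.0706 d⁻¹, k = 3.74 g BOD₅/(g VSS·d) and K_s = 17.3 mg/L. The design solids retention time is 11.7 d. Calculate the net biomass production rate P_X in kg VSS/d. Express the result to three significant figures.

P_X ≈ 635 kg VSS/d

From the Monod/SRT balance for a CMAS, S = K_s·(1+k_d θ_c)/[θ_c·(Y k − k_d) − 1] = 17.3 × (1 + 0.0706 × 11.7) / [11.7 × (0.406 × 3.74 − 0.0706) − 1] = 31.59 / 15.94 = 1.982 mg/L.
Correct the yield for decay: Y_obs = Y/(1 + k_d θ_c) = 0.406 / (1 + 0.0706 × 11.7) = 0.406 / 1.826 = 0.2223.
Mass of BOD₅ removed per day: Q(S₀ − S) = 1870 × 1528 g/m³ = 2857 kg/d.
P_X = Y_obs · Q(S₀ − S) = 0.2223 × 2857 = 635.3 kg VSS/d.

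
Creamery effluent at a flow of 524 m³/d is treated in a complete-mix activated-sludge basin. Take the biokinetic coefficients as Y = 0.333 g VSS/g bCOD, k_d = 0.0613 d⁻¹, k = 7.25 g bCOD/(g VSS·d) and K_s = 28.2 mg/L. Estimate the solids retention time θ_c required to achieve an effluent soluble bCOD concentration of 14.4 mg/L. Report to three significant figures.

θ_c ≈ 1.32 d

From 1/θ_c = Y·k·S/(K_s + S) − k_d: Y·k·S/(K_s+S) = 0.333 × 7.25 × 14.4 / (28.2 + 14.4) = 0.8161 d⁻¹.
θ_c = 1/(μ − k_d) = 1/(0.8161 − 0.0613) = 1/0.7548 = 1.325 d.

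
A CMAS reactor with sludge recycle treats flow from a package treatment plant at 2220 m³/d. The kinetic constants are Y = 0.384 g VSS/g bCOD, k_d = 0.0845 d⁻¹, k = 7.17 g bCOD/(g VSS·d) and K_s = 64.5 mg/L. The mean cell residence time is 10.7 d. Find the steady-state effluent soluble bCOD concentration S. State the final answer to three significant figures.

S ≈ 4.46 mg/L

For a completely mixed reactor with recycle the Lawrence–McCarty relation gives S = K_s·(1 + k_d·θ_c) / [θ_c·(Y·k − k_d) − 1] = 64.5 × (1 + 0.0845 × 10.7) / [10.7 × (0.384 × 7.17 − 0.0845) − 1] = 122.8 / 27.56 = 4.457 mg/L.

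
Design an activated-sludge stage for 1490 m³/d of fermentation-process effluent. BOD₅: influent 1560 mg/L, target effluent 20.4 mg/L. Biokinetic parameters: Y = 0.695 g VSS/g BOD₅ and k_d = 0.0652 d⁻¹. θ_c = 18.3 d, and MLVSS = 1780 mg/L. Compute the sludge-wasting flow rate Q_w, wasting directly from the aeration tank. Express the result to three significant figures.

Q_w ≈ 408 m³/d

Steady-state biomass mass balance: V·X·(1 + k_d·θ_c) = Y·Q·(S₀ − S)·θ_c, so V = 0.695 × 1490 × (1560 − 20.4) × 18.3 / [1780 × (1 + 0.0652 × 18.3)] = 2.92×10^7 / 3904 = 7474 m³.
With mixed-liquor wasting, θ_c = V/Q_w, so Q_w = V/θ_c = 7474/18.3 = 408.4 m³/d.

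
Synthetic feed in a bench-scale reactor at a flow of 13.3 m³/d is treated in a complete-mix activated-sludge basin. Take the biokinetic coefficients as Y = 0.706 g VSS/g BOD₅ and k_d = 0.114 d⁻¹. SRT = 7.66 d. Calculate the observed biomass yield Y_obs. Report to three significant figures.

The observed yield is Y_obs = Y/(1 + k_d·θ_c) = 0.706 / (1 + 0.114 × 7.66) = 0.706 / 1.873 = 0.3769 g VSS per g BOD₅ removed.

Y_obs ≈ 0.377 g VSS/g BOD₅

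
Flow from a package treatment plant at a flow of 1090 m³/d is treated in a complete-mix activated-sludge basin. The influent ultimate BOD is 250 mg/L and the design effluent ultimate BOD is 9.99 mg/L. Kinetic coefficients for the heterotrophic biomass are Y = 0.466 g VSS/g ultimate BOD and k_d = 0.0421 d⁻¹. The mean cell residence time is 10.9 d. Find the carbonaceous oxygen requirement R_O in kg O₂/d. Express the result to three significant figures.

R_O ≈ 143 kg O₂/d

Y_obs = Y / (1 + k_d θ_c) = 0.466 / (1 + 0.0421 × 10.9) = 0.466 / 1.459 = 0.3194.
Substrate removed = Q·(S₀ − S) = 1090 m³/d × (250 − 9.99) g/m³ = 2.62×10^5 g/d = 261.6 kg/d.
P_X = Y_obs·Q·(S₀ − S) = 0.3194 × 261.6 = 83.56 kg VSS/d.
R_O = Q·ΔS − 1.42 P_X = 261.6 − 118.7 = 143.0 kg O₂/d.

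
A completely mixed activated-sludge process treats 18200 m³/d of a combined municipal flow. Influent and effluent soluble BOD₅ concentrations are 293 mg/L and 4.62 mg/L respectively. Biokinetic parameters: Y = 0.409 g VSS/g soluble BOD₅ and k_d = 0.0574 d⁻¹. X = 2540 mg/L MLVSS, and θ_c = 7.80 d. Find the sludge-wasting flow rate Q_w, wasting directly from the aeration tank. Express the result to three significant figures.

From the SRT design equation V = Y Q (S₀−S) θ_c / [X (1 + k_d θ_c)] = 0.409 × 18200 × (293 − 4.62) × 7.80 / [2540 × (1 + 0.0574 × 7.80)] = 1.67×10^7 / 3677 = 4553 m³.
For wasting at MLVSS concentration, Q_w = V/θ_c = 4553/7.80 = 583.8 m³/d.

Q_w ≈ 584 m³/d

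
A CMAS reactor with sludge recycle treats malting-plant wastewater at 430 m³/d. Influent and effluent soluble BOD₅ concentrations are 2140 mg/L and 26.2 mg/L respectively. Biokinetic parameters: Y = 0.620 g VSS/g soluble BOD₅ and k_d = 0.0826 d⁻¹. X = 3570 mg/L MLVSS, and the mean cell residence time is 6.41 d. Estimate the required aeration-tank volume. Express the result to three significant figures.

V ≈ 662 m³

Steady-state biomass mass balance: V·X·(1 + k_d·θ_c) = Y·Q·(S₀ − S)·θ_c, so V = 0.620 × 430 × (2140 − 26.2) × 6.41 / [3570 × (1 + 0.0826 × 6.41)] = 3.61×10^6 / 5460 = 661.6 m³.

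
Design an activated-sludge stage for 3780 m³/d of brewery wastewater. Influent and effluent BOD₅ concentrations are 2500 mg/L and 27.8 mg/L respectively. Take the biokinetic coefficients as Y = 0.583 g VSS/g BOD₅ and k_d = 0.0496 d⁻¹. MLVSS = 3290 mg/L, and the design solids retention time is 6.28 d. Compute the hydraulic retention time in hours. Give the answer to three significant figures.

Steady-state biomass mass balance: V·X·(1 + k_d·θ_c) = Y·Q·(S₀ − S)·θ_c, so V = 0.583 × 3780 × (2500 − 27.8) × 6.28 / [3290 × (1 + 0.0496 × 6.28)] = 3.42×10^7 / 4315 = 7929 m³.
Hydraulic retention time τ = V/Q = 7929 / 3780 = 2.098 d = 50.35 h.

τ ≈ 50.3 h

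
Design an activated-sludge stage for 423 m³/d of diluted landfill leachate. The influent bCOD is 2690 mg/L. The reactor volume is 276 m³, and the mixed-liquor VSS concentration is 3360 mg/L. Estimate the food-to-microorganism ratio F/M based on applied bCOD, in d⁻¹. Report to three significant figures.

F/M ≈ 1.23 d⁻¹

F/M = Q·S₀ / (V·X) = 423 × 2690 / (276.0 × 3360) = 1.227 g bCOD·(g VSS·d)⁻¹.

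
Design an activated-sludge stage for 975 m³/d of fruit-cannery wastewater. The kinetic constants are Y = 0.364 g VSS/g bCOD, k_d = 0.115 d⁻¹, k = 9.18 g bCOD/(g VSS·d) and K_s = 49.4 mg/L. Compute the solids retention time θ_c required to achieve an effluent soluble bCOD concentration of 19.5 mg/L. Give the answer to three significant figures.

At the target effluent, Y k S/(K_s+S) = 0.364×9.18×19.5/68.90 = 0.9457 d⁻¹.
1/θ_c = 0.9457 − 0.115 = 0.8307 d⁻¹, so θ_c = 1.204 d.

θ_c ≈ 1.20 d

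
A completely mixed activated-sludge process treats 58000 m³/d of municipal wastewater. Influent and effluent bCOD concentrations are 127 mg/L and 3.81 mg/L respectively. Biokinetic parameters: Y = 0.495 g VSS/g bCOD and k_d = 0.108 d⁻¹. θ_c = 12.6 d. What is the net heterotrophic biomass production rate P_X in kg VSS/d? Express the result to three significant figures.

The observed yield is Y_obs = Y/(1 + k_d·θ_c) = 0.495 / (1 + 0.108 × 12.6) = 0.495 / 2.361 = 0.2097 g VSS per g bCOD removed.
Q·(S₀ − S) = 58000 × (127 − 3.81) × 10⁻³ = 7145 kg/d removed.
Net biomass production P_X = Y_obs × Q·(S₀ − S) = 0.2097 × 7145 = 1498 kg VSS/d.

P_X ≈ 1500 kg VSS/d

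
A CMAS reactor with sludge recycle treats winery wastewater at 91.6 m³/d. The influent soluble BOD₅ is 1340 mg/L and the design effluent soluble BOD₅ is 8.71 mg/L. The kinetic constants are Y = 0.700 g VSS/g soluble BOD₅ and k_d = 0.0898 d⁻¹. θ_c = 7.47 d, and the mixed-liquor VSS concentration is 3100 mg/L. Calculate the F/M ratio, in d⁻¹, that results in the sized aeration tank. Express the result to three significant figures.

F/M ≈ 0.322 d⁻¹

From the SRT design equation V = Y Q (S₀−S) θ_c / [X (1 + k_d θ_c)] = 0.700 × 91.6 × (1340 − 8.71) × 7.47 / [3100 × (1 + 0.0898 × 7.47)] = 6.38×10^5 / 5179 = 123.1 m³.
F/M = Q·S₀ / (V·X) = 91.6 × 1340 / (123.1 × 3100) = 0.3216 g soluble BOD₅·(g VSS·d)⁻¹.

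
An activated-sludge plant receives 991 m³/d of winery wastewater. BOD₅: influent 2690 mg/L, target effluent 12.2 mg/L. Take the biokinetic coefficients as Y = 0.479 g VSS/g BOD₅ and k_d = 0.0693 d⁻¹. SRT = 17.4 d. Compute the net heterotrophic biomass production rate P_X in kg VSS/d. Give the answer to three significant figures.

P_X ≈ 576 kg VSS/d

Correct the yield for decay: Y_obs = Y/(1 + k_d θ_c) = 0.479 / (1 + 0.0693 × 17.4) = 0.479 / 2.206 = 0.2172.
ΔS = 2690 − 12.2 = 2678 mg/L, so the substrate removal rate is 991 × 2678/1000 = 2654 kg BOD₅/d.
Net biomass production P_X = Y_obs × Q·(S₀ − S) = 0.2172 × 2654 = 576.3 kg VSS/d.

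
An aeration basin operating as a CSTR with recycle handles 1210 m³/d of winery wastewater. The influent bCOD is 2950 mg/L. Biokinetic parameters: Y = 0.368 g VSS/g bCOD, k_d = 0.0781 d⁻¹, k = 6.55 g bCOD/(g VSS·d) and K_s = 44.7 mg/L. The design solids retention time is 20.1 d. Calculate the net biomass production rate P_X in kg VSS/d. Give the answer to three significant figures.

P_X ≈ 511 kg VSS/d

For a completely mixed reactor with recycle the Lawrence–McCarty relation gives S = K_s·(1 + k_d·θ_c) / [θ_c·(Y·k − k_d) − 1] = 44.7 × (1 + 0.0781 × 20.1) / [20.1 × (0.368 × 6.55 − 0.0781) − 1] = 114.9 / 45.88 = 2.504 mg/L.
Observed yield with endogenous decay: Y_obs = Y / (1 + k_d·θ_c) = 0.368 / (1 + 0.0781 × 20.1) = 0.368 / 2.570 = 0.1432 g VSS/g bCOD.
Mass of bCOD removed per day: Q(S₀ − S) = 1210 × 2948 g/m³ = 3566 kg/d.
Biomass produced: P_X = Y_obs·Q·ΔS = 0.1432 × 3566 ≈ 510.7 kg VSS/d.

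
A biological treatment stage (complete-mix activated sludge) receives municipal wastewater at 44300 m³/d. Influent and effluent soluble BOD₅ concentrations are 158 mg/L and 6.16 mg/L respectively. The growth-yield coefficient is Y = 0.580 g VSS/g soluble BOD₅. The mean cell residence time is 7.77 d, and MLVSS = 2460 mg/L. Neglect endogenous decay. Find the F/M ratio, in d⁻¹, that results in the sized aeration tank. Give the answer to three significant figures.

Biomass mass balance (decay neglected): V·X = Y·Q·(S₀ − S)·θ_c, so V = 0.580 × 44300 × (158 − 6.16) × 7.77 / 2460 = 12323 m³.
F/M = applied load / biomass = Q·S₀/(V·X) = 44300 × 158 / (12323 × 2460) = 0.2309 d⁻¹.

F/M ≈ 0.231 d⁻¹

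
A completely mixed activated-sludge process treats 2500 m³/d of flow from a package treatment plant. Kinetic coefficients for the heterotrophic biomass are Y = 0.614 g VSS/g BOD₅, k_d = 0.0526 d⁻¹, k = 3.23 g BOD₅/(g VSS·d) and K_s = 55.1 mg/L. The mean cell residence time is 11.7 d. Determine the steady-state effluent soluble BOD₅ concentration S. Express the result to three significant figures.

S ≈ 4.12 mg/L

From the Monod/SRT balance for a CMAS, S = K_s·(1+k_d θ_c)/[θ_c·(Y k − k_d) − 1] = 55.1 × (1 + 0.0526 × 11.7) / [11.7 × (0.614 × 3.23 − 0.0526) − 1] = 89.01 / 21.59 = 4.123 mg/L.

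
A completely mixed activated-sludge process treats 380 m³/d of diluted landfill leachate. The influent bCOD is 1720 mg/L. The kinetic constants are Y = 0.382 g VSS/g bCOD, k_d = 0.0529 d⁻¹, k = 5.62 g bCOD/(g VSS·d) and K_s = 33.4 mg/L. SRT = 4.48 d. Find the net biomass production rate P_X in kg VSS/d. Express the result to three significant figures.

P_X ≈ 201 kg VSS/d

From the Monod/SRT balance for a CMAS, S = K_s·(1+k_d θ_c)/[θ_c·(Y k − k_d) − 1] = 33.4 × (1 + 0.0529 × 4.48) / [4.48 × (0.382 × 5.62 − 0.0529) − 1] = 41.32 / 8.381 = 4.930 mg/L.
Observed yield with endogenous decay: Y_obs = Y / (1 + k_d·θ_c) = 0.382 / (1 + 0.0529 × 4.48) = 0.382 / 1.237 = 0.3088 g VSS/g bCOD.
Q·(S₀ − S) = 380 × (1720 − 4.93) × 10⁻³ = 651.7 kg/d removed.
Biomass produced: P_X = Y_obs·Q·ΔS = 0.3088 × 651.7 ≈ 201.3 kg VSS/d.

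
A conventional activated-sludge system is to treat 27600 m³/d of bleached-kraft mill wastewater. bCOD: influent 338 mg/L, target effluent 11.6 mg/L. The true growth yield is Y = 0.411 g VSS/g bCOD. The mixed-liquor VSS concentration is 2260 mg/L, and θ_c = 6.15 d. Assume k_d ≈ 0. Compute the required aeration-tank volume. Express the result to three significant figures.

With k_d = 0 the design equation reduces to V = Y Q (S₀−S) θ_c / X = 0.411 × 27600 × (338 − 11.6) × 6.15 / 2260 = 10076 m³.

V ≈ 10100 m³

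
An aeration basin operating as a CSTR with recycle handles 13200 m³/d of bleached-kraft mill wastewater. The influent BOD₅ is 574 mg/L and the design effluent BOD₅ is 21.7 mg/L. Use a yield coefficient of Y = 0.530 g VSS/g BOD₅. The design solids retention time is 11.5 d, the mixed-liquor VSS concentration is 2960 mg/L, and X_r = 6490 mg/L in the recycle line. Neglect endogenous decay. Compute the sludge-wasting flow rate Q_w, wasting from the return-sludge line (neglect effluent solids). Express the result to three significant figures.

Q_w ≈ 595 m³/d

Biomass mass balance (decay neglected): V·X = Y·Q·(S₀ − S)·θ_c, so V = 0.530 × 13200 × (574 − 21.7) × 11.5 / 2960 = 15012 m³.
Q_w = (V·X)/(θ_c X_r) = 15012 × 2960 / (11.5 × 6490) = 595.4 m³/d.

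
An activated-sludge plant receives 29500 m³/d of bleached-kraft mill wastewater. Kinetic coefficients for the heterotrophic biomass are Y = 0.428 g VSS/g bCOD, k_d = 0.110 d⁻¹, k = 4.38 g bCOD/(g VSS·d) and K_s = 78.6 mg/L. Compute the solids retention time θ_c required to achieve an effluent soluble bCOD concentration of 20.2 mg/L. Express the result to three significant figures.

Specific growth rate at S = 20.2 mg/L: μ = YkS/(K_s+S) = 0.428·4.38·20.2/(78.6+20.2) = 0.3833 d⁻¹.
Then 1/θ_c = μ − k_d = 0.3833 − 0.110 = 0.2733 d⁻¹, giving θ_c = 3.659 d.

θ_c ≈ 3.66 d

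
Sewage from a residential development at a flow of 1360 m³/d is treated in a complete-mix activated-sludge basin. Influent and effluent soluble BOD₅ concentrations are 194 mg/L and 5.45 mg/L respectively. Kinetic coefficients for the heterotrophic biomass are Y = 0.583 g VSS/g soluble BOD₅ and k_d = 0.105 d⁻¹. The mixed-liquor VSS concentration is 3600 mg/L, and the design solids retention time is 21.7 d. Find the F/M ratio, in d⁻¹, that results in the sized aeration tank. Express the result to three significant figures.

Steady-state biomass mass balance: V·X·(1 + k_d·θ_c) = Y·Q·(S₀ − S)·θ_c, so V = 0.583 × 1360 × (194 − 5.45) × 21.7 / [3600 × (1 + 0.105 × 21.7)] = 3.24×10^6 / 11803 = 274.9 m³.
Food-to-microorganism ratio F/M = Q S₀ / (V X) = 1360 × 194 / (274.9 × 3600) = 0.2666 d⁻¹.

F/M ≈ 0.267 d⁻¹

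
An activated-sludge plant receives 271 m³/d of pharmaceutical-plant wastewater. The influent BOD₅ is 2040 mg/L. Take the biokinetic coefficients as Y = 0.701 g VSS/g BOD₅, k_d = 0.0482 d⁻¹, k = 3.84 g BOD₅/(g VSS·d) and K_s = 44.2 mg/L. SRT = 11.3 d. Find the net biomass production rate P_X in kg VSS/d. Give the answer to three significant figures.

P_X ≈ 251 kg VSS/d

Effluent substrate depends only on kinetics and SRT: S = K_s(1 + k_d θ_c) / [θ_c(Yk − k_d) − 1] = 44.2 × (1 + 0.0482 × 11.3) / [11.3 × (0.701 × 3.84 − 0.0482) − 1] = 68.27 / 28.87 = 2.365 mg/L.
Observed yield with endogenous decay: Y_obs = Y / (1 + k_d·θ_c) = 0.701 / (1 + 0.0482 × 11.3) = 0.701 / 1.545 = 0.4538 g VSS/g BOD₅.
Q·(S₀ − S) = 271 × (2040 − 2.36) × 10⁻³ = 552.2 kg/d removed.
Net biomass production P_X = Y_obs × Q·(S₀ − S) = 0.4538 × 552.2 = 250.6 kg VSS/d.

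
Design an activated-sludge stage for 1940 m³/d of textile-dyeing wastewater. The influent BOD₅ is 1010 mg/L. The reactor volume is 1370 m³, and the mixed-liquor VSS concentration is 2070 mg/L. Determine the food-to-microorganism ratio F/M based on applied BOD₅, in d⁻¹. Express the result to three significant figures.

F/M ≈ 0.691 d⁻¹

F/M = applied load / biomass = Q·S₀/(V·X) = 1940 × 1010 / (1370 × 2070) = 0.6909 d⁻¹.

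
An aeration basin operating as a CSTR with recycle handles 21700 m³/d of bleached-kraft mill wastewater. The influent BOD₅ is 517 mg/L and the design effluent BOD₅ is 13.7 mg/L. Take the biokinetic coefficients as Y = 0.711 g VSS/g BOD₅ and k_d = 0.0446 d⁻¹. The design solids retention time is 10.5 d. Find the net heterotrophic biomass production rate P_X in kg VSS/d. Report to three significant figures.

Y_obs = Y / (1 + k_d θ_c) = 0.711 / (1 + 0.0446 × 10.5) = 0.711 / 1.468 = 0.4842.
ΔS = 517 − 13.7 = 503.3 mg/L, so the substrate removal rate is 21700 × 503.3/1000 = 10922 kg BOD₅/d.
So the net sludge growth is P_X = 0.4842 × 10922 = 5289 kg VSS/d.

P_X ≈ 5290 kg VSS/d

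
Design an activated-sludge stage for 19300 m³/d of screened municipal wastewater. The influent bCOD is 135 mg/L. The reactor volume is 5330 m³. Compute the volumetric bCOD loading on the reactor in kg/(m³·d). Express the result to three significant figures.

L_v = Q S₀ / V = 19300 × 135 × 10⁻³ / 5330 = 0.4888 kg/(m³·d).

L_v ≈ 0.489 kg bCOD/(m³·d)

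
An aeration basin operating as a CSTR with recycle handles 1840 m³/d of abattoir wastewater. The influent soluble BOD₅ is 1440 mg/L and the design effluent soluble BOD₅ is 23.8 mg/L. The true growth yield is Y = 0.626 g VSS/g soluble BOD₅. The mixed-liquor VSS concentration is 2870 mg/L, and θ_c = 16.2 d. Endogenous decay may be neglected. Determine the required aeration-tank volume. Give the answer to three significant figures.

Biomass mass balance (decay neglected): V·X = Y·Q·(S₀ − S)·θ_c, so V = 0.626 × 1840 × (1440 − 23.8) × 16.2 / 2870 = 9208 m³.

V ≈ 9210 m³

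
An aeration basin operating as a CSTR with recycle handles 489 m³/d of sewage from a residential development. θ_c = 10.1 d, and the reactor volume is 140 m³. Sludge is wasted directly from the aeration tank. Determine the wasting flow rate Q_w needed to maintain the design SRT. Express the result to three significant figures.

For wasting at MLVSS concentration, Q_w = V/θ_c = 140.0/10.1 = 13.86 m³/d.

Q_w ≈ 13.9 m³/d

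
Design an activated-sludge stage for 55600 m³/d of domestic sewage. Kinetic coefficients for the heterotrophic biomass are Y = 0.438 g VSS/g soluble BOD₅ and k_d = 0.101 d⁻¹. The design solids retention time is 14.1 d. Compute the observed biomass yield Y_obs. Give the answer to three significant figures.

Y_obs ≈ 0.181 g VSS/g soluble BOD₅

Correct the yield for decay: Y_obs = Y/(1 + k_d θ_c) = 0.438 / (1 + 0.101 × 14.1) = 0.438 / 2.424 = 0.1807.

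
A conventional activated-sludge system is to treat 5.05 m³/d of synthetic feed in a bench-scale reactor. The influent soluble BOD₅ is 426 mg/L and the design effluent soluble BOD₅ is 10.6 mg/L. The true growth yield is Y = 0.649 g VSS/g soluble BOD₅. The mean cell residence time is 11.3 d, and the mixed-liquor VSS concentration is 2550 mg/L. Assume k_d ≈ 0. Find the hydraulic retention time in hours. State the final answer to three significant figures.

τ ≈ 28.7 h

With k_d = 0 the design equation reduces to V = Y Q (S₀−S) θ_c / X = 0.649 × 5.05 × (426 − 10.6) × 11.3 / 2550 = 6.033 m³.
HRT = V/Q = 6.033 m³ / 5.05 m³·d⁻¹ = 1.195 d × 24 = 28.67 h.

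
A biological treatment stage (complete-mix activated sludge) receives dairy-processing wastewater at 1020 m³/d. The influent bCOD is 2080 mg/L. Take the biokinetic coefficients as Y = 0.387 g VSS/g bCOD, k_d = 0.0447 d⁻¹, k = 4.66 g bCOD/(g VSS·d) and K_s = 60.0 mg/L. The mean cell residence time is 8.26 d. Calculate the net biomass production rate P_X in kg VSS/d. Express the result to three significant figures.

Effluent substrate depends only on kinetics and SRT: S = K_s(1 + k_d θ_c) / [θ_c(Yk − k_d) − 1] = 60.0 × (1 + 0.0447 × 8.26) / [8.26 × (0.387 × 4.66 − 0.0447) − 1] = 82.15 / 13.53 = 6.073 mg/L.
Observed yield with endogenous decay: Y_obs = Y / (1 + k_d·θ_c) = 0.387 / (1 + 0.0447 × 8.26) = 0.387 / 1.369 = 0.2826 g VSS/g bCOD.
ΔS = 2080 − 6.07 = 2074 mg/L, so the substrate removal rate is 1020 × 2074/1000 = 2115 kg bCOD/d.
Net biomass production P_X = Y_obs × Q·(S₀ − S) = 0.2826 × 2115 = 597.9 kg VSS/d.

P_X ≈ 598 kg VSS/d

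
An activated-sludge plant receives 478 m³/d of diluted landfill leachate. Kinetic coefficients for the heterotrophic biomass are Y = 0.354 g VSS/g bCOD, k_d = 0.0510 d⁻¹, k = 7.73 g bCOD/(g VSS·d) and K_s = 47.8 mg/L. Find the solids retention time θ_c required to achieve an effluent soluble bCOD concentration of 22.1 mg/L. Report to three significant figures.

θ_c ≈ 1.23 d

From 1/θ_c = Y·k·S/(K_s + S) − k_d: Y·k·S/(K_s+S) = 0.354 × 7.73 × 22.1 / (47.8 + 22.1) = 0.8652 d⁻¹.
θ_c = 1/(μ − k_d) = 1/(0.8652 − 0.0510) = 1/0.8142 = 1.228 d.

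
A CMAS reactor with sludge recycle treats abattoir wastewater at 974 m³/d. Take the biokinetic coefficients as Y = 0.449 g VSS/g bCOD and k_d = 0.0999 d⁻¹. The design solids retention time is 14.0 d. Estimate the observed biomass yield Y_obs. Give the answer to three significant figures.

Y_obs ≈ 0.187 g VSS/g bCOD

Correct the yield for decay: Y_obs = Y/(1 + k_d θ_c) = 0.449 / (1 + 0.0999 × 14.0) = 0.449 / 2.399 = 0.1872.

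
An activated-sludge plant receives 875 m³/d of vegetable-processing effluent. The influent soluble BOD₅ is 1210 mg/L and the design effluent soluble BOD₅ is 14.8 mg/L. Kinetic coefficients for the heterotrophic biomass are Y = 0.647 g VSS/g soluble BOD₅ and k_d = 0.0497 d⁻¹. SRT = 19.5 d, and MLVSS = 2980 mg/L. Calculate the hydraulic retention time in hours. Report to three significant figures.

τ ≈ 61.7 h

Rearranging the biomass balance for a CMAS with decay, V = Y·Q·ΔS·θ_c / [X·(1+k_d θ_c)] = 0.647 × 875 × (1210 − 14.8) × 19.5 / [2980 × (1 + 0.0497 × 19.5)] = 1.32×10^7 / 5868 = 2248 m³.
τ = V/Q = 2248/875 = 2.570 d, or 61.67 h.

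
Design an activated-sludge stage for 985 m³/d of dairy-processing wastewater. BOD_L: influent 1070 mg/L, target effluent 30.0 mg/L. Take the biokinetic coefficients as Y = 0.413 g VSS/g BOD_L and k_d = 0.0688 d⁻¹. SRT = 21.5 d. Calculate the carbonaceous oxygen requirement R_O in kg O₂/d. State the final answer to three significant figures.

Correct the yield for decay: Y_obs = Y/(1 + k_d θ_c) = 0.413 / (1 + 0.0688 × 21.5) = 0.413 / 2.479 = 0.1666.
ΔS = 1070 − 30.0 = 1040 mg/L, so the substrate removal rate is 985 × 1040/1000 = 1024 kg BOD_L/d.
Biomass synthesised: P_X = Y_obs × 1024 = 170.7 kg VSS/d.
R_O = Q·ΔS − 1.42 P_X = 1024 − 242.3 = 782.1 kg O₂/d.

R_O ≈ 782 kg O₂/d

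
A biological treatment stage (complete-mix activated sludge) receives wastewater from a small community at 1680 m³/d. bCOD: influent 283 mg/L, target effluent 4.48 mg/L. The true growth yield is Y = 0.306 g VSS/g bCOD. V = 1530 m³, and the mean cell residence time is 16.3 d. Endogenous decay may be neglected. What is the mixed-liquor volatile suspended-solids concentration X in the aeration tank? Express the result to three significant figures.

Without decay, X = Y Q (S₀−S) θ_c / V = 0.306 × 1680 × (283 − 4.48) × 16.3 / 1530 = 1525 mg/L.

X ≈ 1530 mg/L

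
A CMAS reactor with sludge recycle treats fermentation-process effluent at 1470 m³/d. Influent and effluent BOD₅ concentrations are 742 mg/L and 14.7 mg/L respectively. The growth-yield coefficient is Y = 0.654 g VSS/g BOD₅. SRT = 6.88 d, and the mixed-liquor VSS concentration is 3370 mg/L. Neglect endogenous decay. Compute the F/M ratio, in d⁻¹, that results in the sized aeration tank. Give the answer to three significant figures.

Biomass mass balance (decay neglected): V·X = Y·Q·(S₀ − S)·θ_c, so V = 0.654 × 1470 × (742 − 14.7) × 6.88 / 3370 = 1427 m³.
F/M = applied load / biomass = Q·S₀/(V·X) = 1470 × 742 / (1427 × 3370) = 0.2267 d⁻¹.

F/M ≈ 0.227 d⁻¹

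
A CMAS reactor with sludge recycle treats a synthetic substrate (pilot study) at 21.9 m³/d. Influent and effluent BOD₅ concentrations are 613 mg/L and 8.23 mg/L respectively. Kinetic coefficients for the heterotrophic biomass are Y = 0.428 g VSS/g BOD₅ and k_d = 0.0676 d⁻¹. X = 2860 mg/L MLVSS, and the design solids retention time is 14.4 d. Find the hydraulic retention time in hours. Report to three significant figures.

τ ≈ 15.8 h

Rearranging the biomass balance for a CMAS with decay, V = Y·Q·ΔS·θ_c / [X·(1+k_d θ_c)] = 0.428 × 21.9 × (613 − 8.23) × 14.4 / [2860 × (1 + 0.0676 × 14.4)] = 8.16×10^4 / 5644 = 14.46 m³.
τ = V/Q = 14.46/21.9 = 0.6604 d, or 15.85 h.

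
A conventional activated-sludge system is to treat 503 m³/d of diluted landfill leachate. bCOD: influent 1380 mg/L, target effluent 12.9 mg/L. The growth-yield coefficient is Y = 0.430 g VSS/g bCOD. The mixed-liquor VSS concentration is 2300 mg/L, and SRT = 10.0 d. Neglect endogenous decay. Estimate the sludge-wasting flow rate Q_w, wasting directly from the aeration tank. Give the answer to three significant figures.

Q_w ≈ 129 m³/d

Biomass mass balance (decay neglected): V·X = Y·Q·(S₀ − S)·θ_c, so V = 0.430 × 503 × (1380 − 12.9) × 10.0 / 2300 = 1286 m³.
With mixed-liquor wasting, θ_c = V/Q_w, so Q_w = V/θ_c = 1286/10.0 = 128.6 m³/d.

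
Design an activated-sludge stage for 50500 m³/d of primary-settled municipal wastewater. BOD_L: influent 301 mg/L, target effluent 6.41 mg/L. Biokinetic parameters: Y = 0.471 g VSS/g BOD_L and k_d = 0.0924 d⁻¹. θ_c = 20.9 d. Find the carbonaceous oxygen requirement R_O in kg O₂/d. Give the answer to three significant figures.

Correct the yield for decay: Y_obs = Y/(1 + k_d θ_c) = 0.471 / (1 + 0.0924 × 20.9) = 0.471 / 2.931 = 0.1607.
Q·(S₀ − S) = 50500 × (301 − 6.41) × 10⁻³ = 14877 kg/d removed.
Biomass synthesised: P_X = Y_obs × 14877 = 2391 kg VSS/d.
R_O = Q·(S₀ − S) − 1.42·P_X = 14877 − 1.42 × 2391 = 11482 kg O₂/d.

R_O ≈ 11500 kg O₂/d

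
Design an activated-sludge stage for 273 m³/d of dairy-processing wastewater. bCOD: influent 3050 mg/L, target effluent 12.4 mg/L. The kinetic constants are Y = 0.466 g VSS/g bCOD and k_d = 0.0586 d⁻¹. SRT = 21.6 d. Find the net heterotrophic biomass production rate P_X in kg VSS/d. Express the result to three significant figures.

Y_obs = Y / (1 + k_d θ_c) = 0.466 / (1 + 0.0586 × 21.6) = 0.466 / 2.266 = 0.2057.
Substrate removed = Q·(S₀ − S) = 273 m³/d × (3050 − 12.4) g/m³ = 8.29×10^5 g/d = 829.3 kg/d.
Biomass produced: P_X = Y_obs·Q·ΔS = 0.2057 × 829.3 ≈ 170.6 kg VSS/d.

P_X ≈ 171 kg VSS/d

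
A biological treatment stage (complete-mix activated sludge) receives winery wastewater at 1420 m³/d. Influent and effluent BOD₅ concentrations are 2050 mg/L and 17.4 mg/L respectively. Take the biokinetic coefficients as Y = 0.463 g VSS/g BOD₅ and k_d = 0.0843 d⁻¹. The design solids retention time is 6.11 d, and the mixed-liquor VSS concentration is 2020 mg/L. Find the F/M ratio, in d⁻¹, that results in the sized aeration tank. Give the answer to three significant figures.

F/M ≈ 0.540 d⁻¹

From the SRT design equation V = Y Q (S₀−S) θ_c / [X (1 + k_d θ_c)] = 0.463 × 1420 × (2050 − 17.4) × 6.11 / [2020 × (1 + 0.0843 × 6.11)] = 8.17×10^6 / 3060 = 2668 m³.
Food-to-microorganism ratio F/M = Q S₀ / (V X) = 1420 × 2050 / (2668 × 2020) = 0.5401 d⁻¹.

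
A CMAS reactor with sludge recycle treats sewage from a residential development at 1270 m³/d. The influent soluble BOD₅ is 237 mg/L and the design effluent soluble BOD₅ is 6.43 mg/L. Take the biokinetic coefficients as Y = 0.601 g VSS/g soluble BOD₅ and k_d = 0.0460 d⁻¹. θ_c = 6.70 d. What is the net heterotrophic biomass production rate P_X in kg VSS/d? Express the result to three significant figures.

Correct the yield for decay: Y_obs = Y/(1 + k_d θ_c) = 0.601 / (1 + 0.0460 × 6.70) = 0.601 / 1.308 = 0.4594.
Substrate removed = Q·(S₀ − S) = 1270 m³/d × (237 − 6.43) g/m³ = 2.93×10^5 g/d = 292.8 kg/d.
Biomass produced: P_X = Y_obs·Q·ΔS = 0.4594 × 292.8 ≈ 134.5 kg VSS/d.

P_X ≈ 135 kg VSS/d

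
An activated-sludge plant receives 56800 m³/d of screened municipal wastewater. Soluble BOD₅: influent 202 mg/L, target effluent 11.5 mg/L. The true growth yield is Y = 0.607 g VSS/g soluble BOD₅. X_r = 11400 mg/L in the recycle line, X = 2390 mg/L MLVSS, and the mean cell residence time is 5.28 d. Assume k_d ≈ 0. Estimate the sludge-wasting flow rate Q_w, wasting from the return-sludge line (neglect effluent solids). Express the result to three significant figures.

Q_w ≈ 576 m³/d

V·X = Y·Q·ΔS·θ_c gives V = 0.607 × 56800 × (202 − 11.5) × 5.28 / 2390 = 14510 m³.
Q_w = (V·X)/(θ_c X_r) = 14510 × 2390 / (5.28 × 11400) = 576.1 m³/d.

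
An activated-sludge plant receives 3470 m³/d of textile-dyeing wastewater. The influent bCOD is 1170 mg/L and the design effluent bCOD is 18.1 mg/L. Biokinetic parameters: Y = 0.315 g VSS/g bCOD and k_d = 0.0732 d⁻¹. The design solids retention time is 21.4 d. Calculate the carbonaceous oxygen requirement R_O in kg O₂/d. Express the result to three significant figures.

Observed yield with endogenous decay: Y_obs = Y / (1 + k_d·θ_c) = 0.315 / (1 + 0.0732 × 21.4) = 0.315 / 2.566 = 0.1227 g VSS/g bCOD.
ΔS = 1170 − 18.1 = 1152 mg/L, so the substrate removal rate is 3470 × 1152/1000 = 3997 kg bCOD/d.
Biomass synthesised: P_X = Y_obs × 3997 = 490.6 kg VSS/d.
Carbonaceous O₂ demand = substrate oxidised − cell-mass equivalent = 3997 − 1.42 × 490.6 = 3300 kg O₂/d.

R_O ≈ 3300 kg O₂/d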